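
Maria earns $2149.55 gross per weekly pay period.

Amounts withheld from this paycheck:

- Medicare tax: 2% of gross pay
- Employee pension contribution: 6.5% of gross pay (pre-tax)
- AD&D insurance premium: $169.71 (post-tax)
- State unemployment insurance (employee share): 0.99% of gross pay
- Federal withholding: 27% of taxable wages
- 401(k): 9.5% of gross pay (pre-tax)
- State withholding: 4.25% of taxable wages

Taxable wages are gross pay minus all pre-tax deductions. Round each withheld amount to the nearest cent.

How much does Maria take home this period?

$1007.38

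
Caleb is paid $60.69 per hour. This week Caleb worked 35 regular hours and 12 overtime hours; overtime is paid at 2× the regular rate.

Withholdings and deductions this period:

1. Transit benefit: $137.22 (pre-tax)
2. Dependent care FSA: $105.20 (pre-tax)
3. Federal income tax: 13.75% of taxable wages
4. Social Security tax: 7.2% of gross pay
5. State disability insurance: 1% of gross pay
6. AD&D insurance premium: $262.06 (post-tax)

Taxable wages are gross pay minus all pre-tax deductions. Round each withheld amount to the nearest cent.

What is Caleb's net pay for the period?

$2,323.60

Regular pay: 35 × $60.69 = $2,124.15
Overtime pay: 12 × $60.69 × 2 = $1,456.56
Gross pay = $2,124.15 + $1,456.56 = $3,580.71
Dependent care FSA: $105.20
Transit benefit: $137.22
Pre-tax total = $105.20 + $137.22 = $242.42
Taxable wages = $3,580.71 − $242.42 = $3,338.29
Federal income tax: $3,338.29 × 0.1375 = $459.01
Social Security tax: $3,580.71 × 0.072 = $257.81
State disability insurance: $3,580.71 × 0.01 = $35.81
AD&D insurance premium: $262.06
Total deductions = $105.20 + $137.22 + $459.01 + $257.81 + $35.81 + $262.06 = $1,257.11
Net pay = $3,580.71 − $1,257.11 = $2,323.60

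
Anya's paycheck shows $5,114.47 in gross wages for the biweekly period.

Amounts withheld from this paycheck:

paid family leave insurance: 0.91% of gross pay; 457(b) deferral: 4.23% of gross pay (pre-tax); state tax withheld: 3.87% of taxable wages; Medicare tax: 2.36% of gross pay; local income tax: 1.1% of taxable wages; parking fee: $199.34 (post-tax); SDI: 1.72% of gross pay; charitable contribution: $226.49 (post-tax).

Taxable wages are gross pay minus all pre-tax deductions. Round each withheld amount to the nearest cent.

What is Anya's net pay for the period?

$3,973.65

457(b) deferral: $5,114.47 × 0.0423 = $216.34
Taxable wages = $5,114.47 − $216.34 = $4,898.13
Local income tax: $4,898.13 × 0.011 = $53.88
State tax withheld: $4,898.13 × 0.0387 = $189.56
SDI: $5,114.47 × 0.0172 = $87.97
Medicare tax: $5,114.47 × 0.0236 = $120.70
Paid family leave insurance: $5,114.47 × 0.0091 = $46.54
Parking fee: $199.34
Charitable contribution: $226.49
Total deductions = $216.34 + $53.88 + $189.56 + $87.97 + $120.70 + $46.54 + $199.34 + $226.49 = $1,140.82
Net pay = $5,114.47 − $1,140.82 = $3,973.65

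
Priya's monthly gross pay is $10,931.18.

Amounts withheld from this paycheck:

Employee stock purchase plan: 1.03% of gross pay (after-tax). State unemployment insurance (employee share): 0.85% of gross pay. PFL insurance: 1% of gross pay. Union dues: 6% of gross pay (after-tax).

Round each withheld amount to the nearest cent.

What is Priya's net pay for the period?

$9,960.49

State unemployment insurance (employee share): $10,931.18 × 0.0085 = $92.92
PFL insurance: $10,931.18 × 0.01 = $109.31
Union dues: $10,931.18 × 0.06 = $655.87
Employee stock purchase plan: $10,931.18 × 0.0103 = $112.59
Total deductions = $92.92 + $109.31 + $655.87 + $112.59 = $970.69
Net pay = $10,931.18 − $970.69 = $9,960.49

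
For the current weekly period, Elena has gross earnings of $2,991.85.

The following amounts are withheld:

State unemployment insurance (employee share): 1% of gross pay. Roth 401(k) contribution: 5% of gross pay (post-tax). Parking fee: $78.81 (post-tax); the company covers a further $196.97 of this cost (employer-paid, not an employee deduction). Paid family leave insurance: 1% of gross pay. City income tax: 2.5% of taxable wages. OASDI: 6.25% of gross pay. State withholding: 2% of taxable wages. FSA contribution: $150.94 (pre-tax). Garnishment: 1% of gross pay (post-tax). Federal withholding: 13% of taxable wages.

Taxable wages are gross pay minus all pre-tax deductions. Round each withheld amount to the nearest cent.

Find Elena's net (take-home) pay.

$1,838.60

FSA contribution: $150.94
Taxable wages = $2,991.85 − $150.94 = $2,840.91
Federal withholding: $2,840.91 × 0.13 = $369.32
State withholding: $2,840.91 × 0.02 = $56.82
City income tax: $2,840.91 × 0.025 = $71.02
Paid family leave insurance: $2,991.85 × 0.01 = $29.92
OASDI: $2,991.85 × 0.0625 = $186.99
State unemployment insurance (employee share): $2,991.85 × 0.01 = $29.92
Garnishment: $2,991.85 × 0.01 = $29.92
Roth 401(k) contribution: $2,991.85 × 0.05 = $149.59
Parking fee: $78.81
(Employer's $196.97 toward parking fee is not withheld from the employee.)
Total deductions = $150.94 + $369.32 + $56.82 + $71.02 + $29.92 + $186.99 + $29.92 + $29.92 + $149.59 + $78.81 = $1,153.25
Net pay = $2,991.85 − $1,153.25 = $1,838.60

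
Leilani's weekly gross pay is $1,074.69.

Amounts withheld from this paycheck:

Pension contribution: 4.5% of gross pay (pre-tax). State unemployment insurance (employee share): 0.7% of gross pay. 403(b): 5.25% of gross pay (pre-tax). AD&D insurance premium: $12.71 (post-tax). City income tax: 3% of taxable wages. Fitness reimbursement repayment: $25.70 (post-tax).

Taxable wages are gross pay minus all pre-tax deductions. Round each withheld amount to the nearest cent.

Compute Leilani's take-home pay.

$894.88

403(b): $1,074.69 × 0.0525 = $56.42
Pension contribution: $1,074.69 × 0.045 = $48.36
Pre-tax total = $56.42 + $48.36 = $104.78
Taxable wages = $1,074.69 − $104.78 = $969.91
City income tax: $969.91 × 0.03 = $29.10
State unemployment insurance (employee share): $1,074.69 × 0.007 = $7.52
Fitness reimbursement repayment: $25.70
AD&D insurance premium: $12.71
Total deductions = $56.42 + $48.36 + $29.10 + $7.52 + $25.70 + $12.71 = $179.81
Net pay = $1,074.69 − $179.81 = $894.88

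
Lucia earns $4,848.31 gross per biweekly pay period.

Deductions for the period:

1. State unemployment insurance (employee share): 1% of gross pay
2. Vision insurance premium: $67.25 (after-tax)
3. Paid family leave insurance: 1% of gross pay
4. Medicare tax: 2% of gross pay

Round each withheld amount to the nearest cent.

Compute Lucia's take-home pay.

$4,587.13

State unemployment insurance (employee share): $4,848.31 × 0.01 = $48.48
Medicare tax: $4,848.31 × 0.02 = $96.97
Paid family leave insurance: $4,848.31 × 0.01 = $48.48
Vision insurance premium: $67.25
Total deductions = $48.48 + $96.97 + $48.48 + $67.25 = $261.18
Net pay = $4,848.31 − $261.18 = $4,587.13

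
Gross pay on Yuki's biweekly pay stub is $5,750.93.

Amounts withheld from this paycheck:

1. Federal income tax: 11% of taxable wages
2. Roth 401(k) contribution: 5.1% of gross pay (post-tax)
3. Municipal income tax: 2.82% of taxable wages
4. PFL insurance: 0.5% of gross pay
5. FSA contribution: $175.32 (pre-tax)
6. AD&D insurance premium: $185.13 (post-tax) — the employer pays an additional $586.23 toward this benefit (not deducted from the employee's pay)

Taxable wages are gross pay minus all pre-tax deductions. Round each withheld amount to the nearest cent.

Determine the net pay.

FSA contribution: $175.32
Taxable wages = $5,750.93 − $175.32 = $5,575.61
Municipal income tax: $5,575.61 × 0.0282 = $157.23
Federal income tax: $5,575.61 × 0.11 = $613.32
PFL insurance: $5,750.93 × 0.005 = $28.75
Roth 401(k) contribution: $5,750.93 × 0.051 = $293.30
AD&D insurance premium: $185.13
(Employer's $586.23 toward AD&D insurance premium is not withheld from the employee.)
Total deductions = $175.32 + $157.23 + $613.32 + $28.75 + $293.30 + $185.13 = $1,453.05
Net pay = $5,750.93 − $1,453.05 = $4,297.88

$4,297.88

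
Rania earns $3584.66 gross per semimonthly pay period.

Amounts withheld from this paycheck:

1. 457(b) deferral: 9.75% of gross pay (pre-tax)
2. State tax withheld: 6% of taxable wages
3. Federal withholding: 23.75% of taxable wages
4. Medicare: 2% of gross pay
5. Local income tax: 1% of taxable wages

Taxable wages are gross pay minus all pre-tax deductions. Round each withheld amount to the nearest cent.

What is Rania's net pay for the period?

457(b) deferral: $3584.66 × 0.0975 = $349.50
Taxable wages = $3584.66 − $349.50 = $3235.16
Federal withholding: $3235.16 × 0.2375 = $768.35
State tax withheld: $3235.16 × 0.06 = $194.11
Local income tax: $3235.16 × 0.01 = $32.35
Medicare: $3584.66 × 0.02 = $71.69
Total deductions = $349.50 + $768.35 + $194.11 + $32.35 + $71.69 = $1416.00
Net pay = $3584.66 − $1416.00 = $2168.66

$2168.66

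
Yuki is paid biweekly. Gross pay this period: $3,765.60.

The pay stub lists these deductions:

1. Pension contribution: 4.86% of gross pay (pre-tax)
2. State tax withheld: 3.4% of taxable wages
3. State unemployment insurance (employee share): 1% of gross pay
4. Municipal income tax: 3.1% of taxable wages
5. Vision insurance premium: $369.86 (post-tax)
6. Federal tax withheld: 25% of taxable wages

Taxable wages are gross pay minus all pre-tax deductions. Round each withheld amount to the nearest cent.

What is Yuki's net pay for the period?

$2,046.55

Pension contribution: $3,765.60 × 0.0486 = $183.01
Taxable wages = $3,765.60 − $183.01 = $3,582.59
Municipal income tax: $3,582.59 × 0.031 = $111.06
Federal tax withheld: $3,582.59 × 0.25 = $895.65
State tax withheld: $3,582.59 × 0.034 = $121.81
State unemployment insurance (employee share): $3,765.60 × 0.01 = $37.66
Vision insurance premium: $369.86
Total deductions = $183.01 + $111.06 + $895.65 + $121.81 + $37.66 + $369.86 = $1,719.05
Net pay = $3,765.60 − $1,719.05 = $2,046.55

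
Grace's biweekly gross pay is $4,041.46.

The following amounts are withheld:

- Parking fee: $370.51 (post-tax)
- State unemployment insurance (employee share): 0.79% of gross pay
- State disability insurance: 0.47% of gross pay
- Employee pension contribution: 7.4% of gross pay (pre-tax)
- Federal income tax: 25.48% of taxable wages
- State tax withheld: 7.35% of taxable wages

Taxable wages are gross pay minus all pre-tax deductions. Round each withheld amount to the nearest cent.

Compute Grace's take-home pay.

$2,092.33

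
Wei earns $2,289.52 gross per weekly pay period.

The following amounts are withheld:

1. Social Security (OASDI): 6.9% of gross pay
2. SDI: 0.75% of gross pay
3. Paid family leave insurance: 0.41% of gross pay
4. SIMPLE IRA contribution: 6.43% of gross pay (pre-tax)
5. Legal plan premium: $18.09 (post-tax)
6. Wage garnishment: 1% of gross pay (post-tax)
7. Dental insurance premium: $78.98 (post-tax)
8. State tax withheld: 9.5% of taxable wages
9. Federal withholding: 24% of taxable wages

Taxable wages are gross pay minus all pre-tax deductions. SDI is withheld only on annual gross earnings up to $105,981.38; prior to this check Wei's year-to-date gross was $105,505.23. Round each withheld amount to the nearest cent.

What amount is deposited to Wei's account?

$1,133.72

SIMPLE IRA contribution: $2,289.52 × 0.0643 = $147.22
Taxable wages = $2,289.52 − $147.22 = $2,142.30
Federal withholding: $2,142.30 × 0.24 = $514.15
State tax withheld: $2,142.30 × 0.095 = $203.52
Social Security (OASDI): $2,289.52 × 0.069 = $157.98
Paid family leave insurance: $2,289.52 × 0.0041 = $9.39
SDI: only $105,981.38 − $105,505.23 = $476.15 of this check is subject → $476.15 × 0.0075 = $3.57
Dental insurance premium: $78.98
Wage garnishment: $2,289.52 × 0.01 = $22.90
Legal plan premium: $18.09
Total deductions = $147.22 + $514.15 + $203.52 + $157.98 + $9.39 + $3.57 + $78.98 + $22.90 + $18.09 = $1,155.80
Net pay = $2,289.52 − $1,155.80 = $1,133.72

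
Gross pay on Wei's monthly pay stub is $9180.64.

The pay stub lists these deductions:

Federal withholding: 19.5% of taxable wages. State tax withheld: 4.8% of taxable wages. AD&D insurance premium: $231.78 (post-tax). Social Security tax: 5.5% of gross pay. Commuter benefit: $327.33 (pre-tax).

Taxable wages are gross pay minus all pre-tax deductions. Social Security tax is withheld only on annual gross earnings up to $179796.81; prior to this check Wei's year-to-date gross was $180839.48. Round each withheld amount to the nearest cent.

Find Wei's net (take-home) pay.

$6470.17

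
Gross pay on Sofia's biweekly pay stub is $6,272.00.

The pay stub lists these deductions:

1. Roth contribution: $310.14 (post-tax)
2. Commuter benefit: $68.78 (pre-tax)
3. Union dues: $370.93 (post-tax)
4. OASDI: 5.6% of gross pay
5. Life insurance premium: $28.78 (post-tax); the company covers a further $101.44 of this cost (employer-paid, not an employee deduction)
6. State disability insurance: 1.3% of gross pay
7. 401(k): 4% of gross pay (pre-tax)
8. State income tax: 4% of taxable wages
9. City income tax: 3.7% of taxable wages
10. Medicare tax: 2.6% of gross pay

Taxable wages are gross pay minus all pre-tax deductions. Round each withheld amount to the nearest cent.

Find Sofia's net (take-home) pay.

$4,188.32

Commuter benefit: $68.78
401(k): $6,272.00 × 0.04 = $250.88
Pre-tax total = $68.78 + $250.88 = $319.66
Taxable wages = $6,272.00 − $319.66 = $5,952.34
State income tax: $5,952.34 × 0.04 = $238.09
City income tax: $5,952.34 × 0.037 = $220.24
OASDI: $6,272.00 × 0.056 = $351.23
State disability insurance: $6,272.00 × 0.013 = $81.54
Medicare tax: $6,272.00 × 0.026 = $163.07
Roth contribution: $310.14
Life insurance premium: $28.78
Union dues: $370.93
(Employer's $101.44 toward life insurance premium is not withheld from the employee.)
Total deductions = $68.78 + $250.88 + $238.09 + $220.24 + $351.23 + $81.54 + $163.07 + $310.14 + $28.78 + $370.93 = $2,083.68
Net pay = $6,272.00 − $2,083.68 = $4,188.32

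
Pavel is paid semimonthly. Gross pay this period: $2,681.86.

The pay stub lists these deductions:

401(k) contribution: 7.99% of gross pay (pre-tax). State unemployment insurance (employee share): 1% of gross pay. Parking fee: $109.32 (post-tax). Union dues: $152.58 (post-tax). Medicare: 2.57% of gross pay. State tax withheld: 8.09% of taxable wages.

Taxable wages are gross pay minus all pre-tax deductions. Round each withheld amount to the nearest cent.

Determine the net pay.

401(k) contribution: $2,681.86 × 0.0799 = $214.28
Taxable wages = $2,681.86 − $214.28 = $2,467.58
State tax withheld: $2,467.58 × 0.0809 = $199.63
State unemployment insurance (employee share): $2,681.86 × 0.01 = $26.82
Medicare: $2,681.86 × 0.0257 = $68.92
Parking fee: $109.32
Union dues: $152.58
Total deductions = $214.28 + $199.63 + $26.82 + $68.92 + $109.32 + $152.58 = $771.55
Net pay = $2,681.86 − $771.55 = $1,910.31

$1,910.31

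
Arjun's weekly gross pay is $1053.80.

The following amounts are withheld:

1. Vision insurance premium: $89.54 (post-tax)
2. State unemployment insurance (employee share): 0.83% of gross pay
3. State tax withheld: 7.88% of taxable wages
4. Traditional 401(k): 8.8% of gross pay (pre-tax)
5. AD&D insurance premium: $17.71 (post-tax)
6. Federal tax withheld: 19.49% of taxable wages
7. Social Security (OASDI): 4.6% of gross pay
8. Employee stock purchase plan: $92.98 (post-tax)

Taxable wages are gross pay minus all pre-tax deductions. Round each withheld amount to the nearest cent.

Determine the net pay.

$440.58

Traditional 401(k): $1053.80 × 0.088 = $92.73
Taxable wages = $1053.80 − $92.73 = $961.07
State tax withheld: $961.07 × 0.0788 = $75.73
Federal tax withheld: $961.07 × 0.1949 = $187.31
State unemployment insurance (employee share): $1053.80 × 0.0083 = $8.75
Social Security (OASDI): $1053.80 × 0.046 = $48.47
Vision insurance premium: $89.54
Employee stock purchase plan: $92.98
AD&D insurance premium: $17.71
Total deductions = $92.73 + $75.73 + $187.31 + $8.75 + $48.47 + $89.54 + $92.98 + $17.71 = $613.22
Net pay = $1053.80 − $613.22 = $440.58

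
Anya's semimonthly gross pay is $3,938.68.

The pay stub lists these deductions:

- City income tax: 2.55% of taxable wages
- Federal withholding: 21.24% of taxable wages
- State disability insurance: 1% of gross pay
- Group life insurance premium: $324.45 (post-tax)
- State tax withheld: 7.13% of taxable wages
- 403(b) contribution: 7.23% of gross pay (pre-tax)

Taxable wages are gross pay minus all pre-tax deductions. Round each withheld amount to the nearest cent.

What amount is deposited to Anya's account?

403(b) contribution: $3,938.68 × 0.0723 = $284.77
Taxable wages = $3,938.68 − $284.77 = $3,653.91
State tax withheld: $3,653.91 × 0.0713 = $260.52
Federal withholding: $3,653.91 × 0.2124 = $776.09
City income tax: $3,653.91 × 0.0255 = $93.17
State disability insurance: $3,938.68 × 0.01 = $39.39
Group life insurance premium: $324.45
Total deductions = $284.77 + $260.52 + $776.09 + $93.17 + $39.39 + $324.45 = $1,778.39
Net pay = $3,938.68 − $1,778.39 = $2,160.29

$2,160.29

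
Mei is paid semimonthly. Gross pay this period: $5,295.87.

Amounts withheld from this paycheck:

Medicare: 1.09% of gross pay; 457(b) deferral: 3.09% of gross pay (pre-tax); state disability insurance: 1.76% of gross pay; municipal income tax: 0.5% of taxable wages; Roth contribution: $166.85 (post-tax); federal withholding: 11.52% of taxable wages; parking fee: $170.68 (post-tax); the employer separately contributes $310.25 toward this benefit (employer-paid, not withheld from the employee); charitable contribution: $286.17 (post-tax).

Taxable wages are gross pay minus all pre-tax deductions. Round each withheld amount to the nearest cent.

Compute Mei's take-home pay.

457(b) deferral: $5,295.87 × 0.0309 = $163.64
Taxable wages = $5,295.87 − $163.64 = $5,132.23
Municipal income tax: $5,132.23 × 0.005 = $25.66
Federal withholding: $5,132.23 × 0.1152 = $591.23
Medicare: $5,295.87 × 0.0109 = $57.72
State disability insurance: $5,295.87 × 0.0176 = $93.21
Roth contribution: $166.85
Parking fee: $170.68
Charitable contribution: $286.17
(Employer's $310.25 toward parking fee is not withheld from the employee.)
Total deductions = $163.64 + $25.66 + $591.23 + $57.72 + $93.21 + $166.85 + $170.68 + $286.17 = $1,555.16
Net pay = $5,295.87 − $1,555.16 = $3,740.71

$3,740.71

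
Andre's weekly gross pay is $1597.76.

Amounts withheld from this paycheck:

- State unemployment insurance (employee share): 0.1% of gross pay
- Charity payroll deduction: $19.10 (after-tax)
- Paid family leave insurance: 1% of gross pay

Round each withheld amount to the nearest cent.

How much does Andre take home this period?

$1561.08

State unemployment insurance (employee share): $1597.76 × 0.001 = $1.60
Paid family leave insurance: $1597.76 × 0.01 = $15.98
Charity payroll deduction: $19.10
Total deductions = $1.60 + $15.98 + $19.10 = $36.68
Net pay = $1597.76 − $36.68 = $1561.08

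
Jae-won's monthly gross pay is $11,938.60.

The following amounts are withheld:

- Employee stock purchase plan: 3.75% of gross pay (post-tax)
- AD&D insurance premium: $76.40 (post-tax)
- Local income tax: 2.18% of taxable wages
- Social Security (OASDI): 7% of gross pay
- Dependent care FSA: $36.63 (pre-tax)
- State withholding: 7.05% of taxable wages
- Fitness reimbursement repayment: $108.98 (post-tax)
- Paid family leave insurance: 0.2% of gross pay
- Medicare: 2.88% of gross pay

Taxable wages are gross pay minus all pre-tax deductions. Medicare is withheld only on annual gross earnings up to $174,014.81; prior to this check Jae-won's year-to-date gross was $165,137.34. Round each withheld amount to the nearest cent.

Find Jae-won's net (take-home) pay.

$9,055.09

Dependent care FSA: $36.63
Taxable wages = $11,938.60 − $36.63 = $11,901.97
State withholding: $11,901.97 × 0.0705 = $839.09
Local income tax: $11,901.97 × 0.0218 = $259.46
Paid family leave insurance: $11,938.60 × 0.002 = $23.88
Medicare: only $174,014.81 − $165,137.34 = $8,877.47 of this check is subject → $8,877.47 × 0.0288 = $255.67
Social Security (OASDI): $11,938.60 × 0.07 = $835.70
Fitness reimbursement repayment: $108.98
AD&D insurance premium: $76.40
Employee stock purchase plan: $11,938.60 × 0.0375 = $447.70
Total deductions = $36.63 + $839.09 + $259.46 + $23.88 + $255.67 + $835.70 + $108.98 + $76.40 + $447.70 = $2,883.51
Net pay = $11,938.60 − $2,883.51 = $9,055.09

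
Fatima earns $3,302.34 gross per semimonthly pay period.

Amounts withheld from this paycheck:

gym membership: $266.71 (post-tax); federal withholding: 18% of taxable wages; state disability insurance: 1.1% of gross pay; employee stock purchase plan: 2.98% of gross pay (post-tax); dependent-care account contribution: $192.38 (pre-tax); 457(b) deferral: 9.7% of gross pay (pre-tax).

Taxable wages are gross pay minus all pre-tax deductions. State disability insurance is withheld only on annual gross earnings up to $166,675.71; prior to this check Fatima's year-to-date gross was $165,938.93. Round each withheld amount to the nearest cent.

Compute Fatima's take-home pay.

457(b) deferral: $3,302.34 × 0.097 = $320.33
Dependent-care account contribution: $192.38
Pre-tax total = $320.33 + $192.38 = $512.71
Taxable wages = $3,302.34 − $512.71 = $2,789.63
Federal withholding: $2,789.63 × 0.18 = $502.13
State disability insurance: only $166,675.71 − $165,938.93 = $736.78 of this check is subject → $736.78 × 0.011 = $8.10
Employee stock purchase plan: $3,302.34 × 0.0298 = $98.41
Gym membership: $266.71
Total deductions = $320.33 + $192.38 + $502.13 + $8.10 + $98.41 + $266.71 = $1,388.06
Net pay = $3,302.34 − $1,388.06 = $1,914.28

$1,914.28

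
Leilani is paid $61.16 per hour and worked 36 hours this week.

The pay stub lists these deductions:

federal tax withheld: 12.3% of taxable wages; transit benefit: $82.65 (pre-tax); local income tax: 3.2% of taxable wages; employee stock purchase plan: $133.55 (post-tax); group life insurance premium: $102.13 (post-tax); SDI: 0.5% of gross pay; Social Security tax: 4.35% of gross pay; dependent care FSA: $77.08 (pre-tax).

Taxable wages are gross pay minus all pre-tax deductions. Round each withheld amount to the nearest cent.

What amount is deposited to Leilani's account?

$1383.05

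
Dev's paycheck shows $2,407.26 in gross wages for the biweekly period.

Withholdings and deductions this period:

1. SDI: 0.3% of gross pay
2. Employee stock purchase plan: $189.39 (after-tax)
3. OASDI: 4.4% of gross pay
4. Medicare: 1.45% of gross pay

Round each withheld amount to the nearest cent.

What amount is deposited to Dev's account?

Medicare: $2,407.26 × 0.0145 = $34.91
SDI: $2,407.26 × 0.003 = $7.22
OASDI: $2,407.26 × 0.044 = $105.92
Employee stock purchase plan: $189.39
Total deductions = $34.91 + $7.22 + $105.92 + $189.39 = $337.44
Net pay = $2,407.26 − $337.44 = $2,069.82

$2,069.82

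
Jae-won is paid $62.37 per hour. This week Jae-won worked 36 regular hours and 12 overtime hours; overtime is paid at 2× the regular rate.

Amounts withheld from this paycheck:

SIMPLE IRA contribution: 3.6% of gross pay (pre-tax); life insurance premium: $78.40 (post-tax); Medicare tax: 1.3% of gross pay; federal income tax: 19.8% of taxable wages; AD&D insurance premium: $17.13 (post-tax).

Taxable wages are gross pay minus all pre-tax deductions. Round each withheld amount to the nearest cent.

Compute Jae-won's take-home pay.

Regular pay: 36 × $62.37 = $2245.32
Overtime pay: 12 × $62.37 × 2 = $1496.88
Gross pay = $2245.32 + $1496.88 = $3742.20
SIMPLE IRA contribution: $3742.20 × 0.036 = $134.72
Taxable wages = $3742.20 − $134.72 = $3607.48
Federal income tax: $3607.48 × 0.198 = $714.28
Medicare tax: $3742.20 × 0.013 = $48.65
AD&D insurance premium: $17.13
Life insurance premium: $78.40
Total deductions = $134.72 + $714.28 + $48.65 + $17.13 + $78.40 = $993.18
Net pay = $3742.20 − $993.18 = $2749.02

$2749.02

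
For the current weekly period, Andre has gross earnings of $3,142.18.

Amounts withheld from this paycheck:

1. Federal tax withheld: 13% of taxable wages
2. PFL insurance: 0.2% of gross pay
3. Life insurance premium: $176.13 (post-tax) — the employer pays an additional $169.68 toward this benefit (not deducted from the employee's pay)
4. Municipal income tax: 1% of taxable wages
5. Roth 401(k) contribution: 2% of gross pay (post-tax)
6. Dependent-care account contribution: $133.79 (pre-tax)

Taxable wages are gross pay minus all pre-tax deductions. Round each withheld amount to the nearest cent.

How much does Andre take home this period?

Dependent-care account contribution: $133.79
Taxable wages = $3,142.18 − $133.79 = $3,008.39
Municipal income tax: $3,008.39 × 0.01 = $30.08
Federal tax withheld: $3,008.39 × 0.13 = $391.09
PFL insurance: $3,142.18 × 0.002 = $6.28
Life insurance premium: $176.13
Roth 401(k) contribution: $3,142.18 × 0.02 = $62.84
(Employer's $169.68 toward life insurance premium is not withheld from the employee.)
Total deductions = $133.79 + $30.08 + $391.09 + $6.28 + $176.13 + $62.84 = $800.21
Net pay = $3,142.18 − $800.21 = $2,341.97

$2,341.97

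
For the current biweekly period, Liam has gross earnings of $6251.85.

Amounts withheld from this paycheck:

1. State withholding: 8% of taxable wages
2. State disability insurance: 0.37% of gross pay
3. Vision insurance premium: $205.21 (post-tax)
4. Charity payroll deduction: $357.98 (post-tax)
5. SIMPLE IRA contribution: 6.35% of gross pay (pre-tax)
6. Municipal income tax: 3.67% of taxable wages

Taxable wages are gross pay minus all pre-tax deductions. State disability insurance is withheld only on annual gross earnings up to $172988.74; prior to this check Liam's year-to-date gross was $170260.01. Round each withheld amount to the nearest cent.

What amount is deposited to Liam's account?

$4598.31

SIMPLE IRA contribution: $6251.85 × 0.0635 = $396.99
Taxable wages = $6251.85 − $396.99 = $5854.86
Municipal income tax: $5854.86 × 0.0367 = $214.87
State withholding: $5854.86 × 0.08 = $468.39
State disability insurance: only $172988.74 − $170260.01 = $2728.73 of this check is subject → $2728.73 × 0.0037 = $10.10
Vision insurance premium: $205.21
Charity payroll deduction: $357.98
Total deductions = $396.99 + $214.87 + $468.39 + $10.10 + $205.21 + $357.98 = $1653.54
Net pay = $6251.85 − $1653.54 = $4598.31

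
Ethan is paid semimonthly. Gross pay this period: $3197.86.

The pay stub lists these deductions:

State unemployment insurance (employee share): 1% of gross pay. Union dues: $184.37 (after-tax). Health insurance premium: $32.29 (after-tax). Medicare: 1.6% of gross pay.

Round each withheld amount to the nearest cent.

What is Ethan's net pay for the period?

Medicare: $3197.86 × 0.016 = $51.17
State unemployment insurance (employee share): $3197.86 × 0.01 = $31.98
Health insurance premium: $32.29
Union dues: $184.37
Total deductions = $51.17 + $31.98 + $32.29 + $184.37 = $299.81
Net pay = $3197.86 − $299.81 = $2898.05

$2898.05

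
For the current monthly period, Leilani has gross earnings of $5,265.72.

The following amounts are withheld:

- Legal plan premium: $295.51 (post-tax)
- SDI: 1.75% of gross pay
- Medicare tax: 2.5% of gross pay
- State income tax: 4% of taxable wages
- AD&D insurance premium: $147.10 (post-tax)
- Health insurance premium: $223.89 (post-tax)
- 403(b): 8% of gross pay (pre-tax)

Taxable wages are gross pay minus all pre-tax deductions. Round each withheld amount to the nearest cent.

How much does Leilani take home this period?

403(b): $5,265.72 × 0.08 = $421.26
Taxable wages = $5,265.72 − $421.26 = $4,844.46
State income tax: $4,844.46 × 0.04 = $193.78
SDI: $5,265.72 × 0.0175 = $92.15
Medicare tax: $5,265.72 × 0.025 = $131.64
Health insurance premium: $223.89
AD&D insurance premium: $147.10
Legal plan premium: $295.51
Total deductions = $421.26 + $193.78 + $92.15 + $131.64 + $223.89 + $147.10 + $295.51 = $1,505.33
Net pay = $5,265.72 − $1,505.33 = $3,760.39

$3,760.39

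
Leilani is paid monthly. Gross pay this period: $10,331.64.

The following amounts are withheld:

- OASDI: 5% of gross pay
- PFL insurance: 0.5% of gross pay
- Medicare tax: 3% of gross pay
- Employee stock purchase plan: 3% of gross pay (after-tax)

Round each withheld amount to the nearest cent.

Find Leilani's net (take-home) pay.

OASDI: $10,331.64 × 0.05 = $516.58
PFL insurance: $10,331.64 × 0.005 = $51.66
Medicare tax: $10,331.64 × 0.03 = $309.95
Employee stock purchase plan: $10,331.64 × 0.03 = $309.95
Total deductions = $516.58 + $51.66 + $309.95 + $309.95 = $1,188.14
Net pay = $10,331.64 − $1,188.14 = $9,143.50

$9,143.50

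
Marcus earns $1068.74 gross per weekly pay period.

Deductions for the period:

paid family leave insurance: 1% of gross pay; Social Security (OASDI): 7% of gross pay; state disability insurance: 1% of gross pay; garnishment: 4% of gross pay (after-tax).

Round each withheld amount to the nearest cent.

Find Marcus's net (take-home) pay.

$929.80

State disability insurance: $1068.74 × 0.01 = $10.69
Paid family leave insurance: $1068.74 × 0.01 = $10.69
Social Security (OASDI): $1068.74 × 0.07 = $74.81
Garnishment: $1068.74 × 0.04 = $42.75
Total deductions = $10.69 + $10.69 + $74.81 + $42.75 = $138.94
Net pay = $1068.74 − $138.94 = $929.80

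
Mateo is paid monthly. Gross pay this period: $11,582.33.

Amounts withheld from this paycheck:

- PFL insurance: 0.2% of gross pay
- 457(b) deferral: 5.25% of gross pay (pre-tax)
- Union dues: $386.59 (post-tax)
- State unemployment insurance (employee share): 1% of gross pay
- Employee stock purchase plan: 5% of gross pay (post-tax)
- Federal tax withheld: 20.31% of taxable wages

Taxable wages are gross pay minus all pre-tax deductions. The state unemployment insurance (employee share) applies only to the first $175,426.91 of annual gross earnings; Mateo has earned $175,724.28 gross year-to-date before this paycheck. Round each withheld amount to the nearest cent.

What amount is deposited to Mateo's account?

457(b) deferral: $11,582.33 × 0.0525 = $608.07
Taxable wages = $11,582.33 − $608.07 = $10,974.26
Federal tax withheld: $10,974.26 × 0.2031 = $2,228.87
PFL insurance: $11,582.33 × 0.002 = $23.16
State unemployment insurance (employee share): annual cap $175,426.91 already reached (YTD $175,724.28), so $0.00
Employee stock purchase plan: $11,582.33 × 0.05 = $579.12
Union dues: $386.59
Total deductions = $608.07 + $2,228.87 + $23.16 + $0.00 + $579.12 + $386.59 = $3,825.81
Net pay = $11,582.33 − $3,825.81 = $7,756.52

$7,756.52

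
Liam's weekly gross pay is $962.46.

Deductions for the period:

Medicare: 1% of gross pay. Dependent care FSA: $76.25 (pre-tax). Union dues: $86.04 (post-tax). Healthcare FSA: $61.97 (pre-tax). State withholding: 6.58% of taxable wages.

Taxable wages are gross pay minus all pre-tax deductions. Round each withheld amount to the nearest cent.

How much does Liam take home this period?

$674.35

Dependent care FSA: $76.25
Healthcare FSA: $61.97
Pre-tax total = $76.25 + $61.97 = $138.22
Taxable wages = $962.46 − $138.22 = $824.24
State withholding: $824.24 × 0.0658 = $54.23
Medicare: $962.46 × 0.01 = $9.62
Union dues: $86.04
Total deductions = $76.25 + $61.97 + $54.23 + $9.62 + $86.04 = $288.11
Net pay = $962.46 − $288.11 = $674.35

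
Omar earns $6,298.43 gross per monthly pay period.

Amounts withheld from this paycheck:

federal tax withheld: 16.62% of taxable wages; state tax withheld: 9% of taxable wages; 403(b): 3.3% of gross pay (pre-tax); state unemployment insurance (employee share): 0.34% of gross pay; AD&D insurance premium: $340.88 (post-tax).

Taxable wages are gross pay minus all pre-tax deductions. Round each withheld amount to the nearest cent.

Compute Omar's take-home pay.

$4,167.89

403(b): $6,298.43 × 0.033 = $207.85
Taxable wages = $6,298.43 − $207.85 = $6,090.58
Federal tax withheld: $6,090.58 × 0.1662 = $1,012.25
State tax withheld: $6,090.58 × 0.09 = $548.15
State unemployment insurance (employee share): $6,298.43 × 0.0034 = $21.41
AD&D insurance premium: $340.88
Total deductions = $207.85 + $1,012.25 + $548.15 + $21.41 + $340.88 = $2,130.54
Net pay = $6,298.43 − $2,130.54 = $4,167.89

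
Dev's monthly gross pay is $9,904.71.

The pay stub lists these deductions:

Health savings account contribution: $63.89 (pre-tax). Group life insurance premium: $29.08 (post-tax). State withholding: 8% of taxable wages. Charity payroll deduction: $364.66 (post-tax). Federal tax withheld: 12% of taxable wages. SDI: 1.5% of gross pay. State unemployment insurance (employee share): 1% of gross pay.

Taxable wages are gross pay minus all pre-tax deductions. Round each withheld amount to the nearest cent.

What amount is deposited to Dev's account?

$7,231.29

Health savings account contribution: $63.89
Taxable wages = $9,904.71 − $63.89 = $9,840.82
State withholding: $9,840.82 × 0.08 = $787.27
Federal tax withheld: $9,840.82 × 0.12 = $1,180.90
State unemployment insurance (employee share): $9,904.71 × 0.01 = $99.05
SDI: $9,904.71 × 0.015 = $148.57
Charity payroll deduction: $364.66
Group life insurance premium: $29.08
Total deductions = $63.89 + $787.27 + $1,180.90 + $99.05 + $148.57 + $364.66 + $29.08 = $2,673.42
Net pay = $9,904.71 − $2,673.42 = $7,231.29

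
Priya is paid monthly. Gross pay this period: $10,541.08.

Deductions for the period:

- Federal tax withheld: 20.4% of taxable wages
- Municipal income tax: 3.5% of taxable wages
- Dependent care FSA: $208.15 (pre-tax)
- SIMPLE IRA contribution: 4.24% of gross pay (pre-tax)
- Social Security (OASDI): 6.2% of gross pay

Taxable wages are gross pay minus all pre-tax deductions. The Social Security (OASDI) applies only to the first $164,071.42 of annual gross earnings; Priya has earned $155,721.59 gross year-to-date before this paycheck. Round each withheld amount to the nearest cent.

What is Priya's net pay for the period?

$7,005.55

Dependent care FSA: $208.15
SIMPLE IRA contribution: $10,541.08 × 0.0424 = $446.94
Pre-tax total = $208.15 + $446.94 = $655.09
Taxable wages = $10,541.08 − $655.09 = $9,885.99
Municipal income tax: $9,885.99 × 0.035 = $346.01
Federal tax withheld: $9,885.99 × 0.204 = $2,016.74
Social Security (OASDI): only $164,071.42 − $155,721.59 = $8,349.83 of this check is subject → $8,349.83 × 0.062 = $517.69
Total deductions = $208.15 + $446.94 + $346.01 + $2,016.74 + $517.69 = $3,535.53
Net pay = $10,541.08 − $3,535.53 = $7,005.55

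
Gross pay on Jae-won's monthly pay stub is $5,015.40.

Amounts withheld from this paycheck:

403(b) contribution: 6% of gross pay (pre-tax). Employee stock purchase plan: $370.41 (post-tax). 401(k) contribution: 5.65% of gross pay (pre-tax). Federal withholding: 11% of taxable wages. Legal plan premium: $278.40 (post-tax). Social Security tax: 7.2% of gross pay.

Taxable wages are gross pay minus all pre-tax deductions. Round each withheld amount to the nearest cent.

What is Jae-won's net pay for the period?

$2,933.77

403(b) contribution: $5,015.40 × 0.06 = $300.92
401(k) contribution: $5,015.40 × 0.0565 = $283.37
Pre-tax total = $300.92 + $283.37 = $584.29
Taxable wages = $5,015.40 − $584.29 = $4,431.11
Federal withholding: $4,431.11 × 0.11 = $487.42
Social Security tax: $5,015.40 × 0.072 = $361.11
Legal plan premium: $278.40
Employee stock purchase plan: $370.41
Total deductions = $300.92 + $283.37 + $487.42 + $361.11 + $278.40 + $370.41 = $2,081.63
Net pay = $5,015.40 − $2,081.63 = $2,933.77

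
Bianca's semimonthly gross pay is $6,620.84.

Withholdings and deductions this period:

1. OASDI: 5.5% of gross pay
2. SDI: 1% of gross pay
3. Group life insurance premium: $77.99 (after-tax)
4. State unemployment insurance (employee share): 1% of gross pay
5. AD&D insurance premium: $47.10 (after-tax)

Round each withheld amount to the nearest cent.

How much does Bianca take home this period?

$5,999.18

State unemployment insurance (employee share): $6,620.84 × 0.01 = $66.21
OASDI: $6,620.84 × 0.055 = $364.15
SDI: $6,620.84 × 0.01 = $66.21
AD&D insurance premium: $47.10
Group life insurance premium: $77.99
Total deductions = $66.21 + $364.15 + $66.21 + $47.10 + $77.99 = $621.66
Net pay = $6,620.84 − $621.66 = $5,999.18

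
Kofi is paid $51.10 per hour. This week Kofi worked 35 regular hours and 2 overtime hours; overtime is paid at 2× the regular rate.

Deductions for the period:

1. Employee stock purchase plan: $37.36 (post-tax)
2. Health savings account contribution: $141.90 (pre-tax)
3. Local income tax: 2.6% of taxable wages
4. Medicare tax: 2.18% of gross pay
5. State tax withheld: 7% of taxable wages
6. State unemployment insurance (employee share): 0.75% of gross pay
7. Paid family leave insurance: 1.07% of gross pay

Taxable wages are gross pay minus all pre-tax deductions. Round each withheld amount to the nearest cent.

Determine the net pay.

$1,556.22

Regular pay: 35 × $51.10 = $1,788.50
Overtime pay: 2 × $51.10 × 2 = $204.40
Gross pay = $1,788.50 + $204.40 = $1,992.90
Health savings account contribution: $141.90
Taxable wages = $1,992.90 − $141.90 = $1,851.00
State tax withheld: $1,851.00 × 0.07 = $129.57
Local income tax: $1,851.00 × 0.026 = $48.13
Paid family leave insurance: $1,992.90 × 0.0107 = $21.32
Medicare tax: $1,992.90 × 0.0218 = $43.45
State unemployment insurance (employee share): $1,992.90 × 0.0075 = $14.95
Employee stock purchase plan: $37.36
Total deductions = $141.90 + $129.57 + $48.13 + $21.32 + $43.45 + $14.95 + $37.36 = $436.68
Net pay = $1,992.90 − $436.68 = $1,556.22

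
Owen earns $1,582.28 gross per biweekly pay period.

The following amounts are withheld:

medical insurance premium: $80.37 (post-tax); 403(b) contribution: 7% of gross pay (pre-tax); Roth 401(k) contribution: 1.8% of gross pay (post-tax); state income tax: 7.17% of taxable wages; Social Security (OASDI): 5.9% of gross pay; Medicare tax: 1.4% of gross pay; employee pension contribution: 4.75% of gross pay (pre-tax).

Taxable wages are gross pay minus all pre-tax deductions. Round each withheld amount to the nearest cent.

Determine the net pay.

$1,071.89

Employee pension contribution: $1,582.28 × 0.0475 = $75.16
403(b) contribution: $1,582.28 × 0.07 = $110.76
Pre-tax total = $75.16 + $110.76 = $185.92
Taxable wages = $1,582.28 − $185.92 = $1,396.36
State income tax: $1,396.36 × 0.0717 = $100.12
Social Security (OASDI): $1,582.28 × 0.059 = $93.35
Medicare tax: $1,582.28 × 0.014 = $22.15
Medical insurance premium: $80.37
Roth 401(k) contribution: $1,582.28 × 0.018 = $28.48
Total deductions = $75.16 + $110.76 + $100.12 + $93.35 + $22.15 + $80.37 + $28.48 = $510.39
Net pay = $1,582.28 − $510.39 = $1,071.89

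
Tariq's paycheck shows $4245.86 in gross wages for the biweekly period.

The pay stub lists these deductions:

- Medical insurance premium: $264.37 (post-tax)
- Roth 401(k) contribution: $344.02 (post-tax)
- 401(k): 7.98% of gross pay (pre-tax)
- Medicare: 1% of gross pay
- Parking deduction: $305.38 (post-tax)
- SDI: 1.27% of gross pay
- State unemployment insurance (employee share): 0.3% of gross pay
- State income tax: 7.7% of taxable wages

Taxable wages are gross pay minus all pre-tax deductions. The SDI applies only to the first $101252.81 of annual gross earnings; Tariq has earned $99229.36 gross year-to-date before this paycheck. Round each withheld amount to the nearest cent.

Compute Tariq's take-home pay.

401(k): $4245.86 × 0.0798 = $338.82
Taxable wages = $4245.86 − $338.82 = $3907.04
State income tax: $3907.04 × 0.077 = $300.84
Medicare: $4245.86 × 0.01 = $42.46
State unemployment insurance (employee share): $4245.86 × 0.003 = $12.74
SDI: only $101252.81 − $99229.36 = $2023.45 of this check is subject → $2023.45 × 0.0127 = $25.70
Roth 401(k) contribution: $344.02
Medical insurance premium: $264.37
Parking deduction: $305.38
Total deductions = $338.82 + $300.84 + $42.46 + $12.74 + $25.70 + $344.02 + $264.37 + $305.38 = $1634.33
Net pay = $4245.86 − $1634.33 = $2611.53

$2611.53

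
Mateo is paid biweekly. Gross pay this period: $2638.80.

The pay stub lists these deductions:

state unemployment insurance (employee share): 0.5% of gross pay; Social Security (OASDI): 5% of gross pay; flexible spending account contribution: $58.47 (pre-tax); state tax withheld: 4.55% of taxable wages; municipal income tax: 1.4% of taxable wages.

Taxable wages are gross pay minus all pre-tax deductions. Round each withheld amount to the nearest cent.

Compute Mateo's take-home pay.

Flexible spending account contribution: $58.47
Taxable wages = $2638.80 − $58.47 = $2580.33
Municipal income tax: $2580.33 × 0.014 = $36.12
State tax withheld: $2580.33 × 0.0455 = $117.41
State unemployment insurance (employee share): $2638.80 × 0.005 = $13.19
Social Security (OASDI): $2638.80 × 0.05 = $131.94
Total deductions = $58.47 + $36.12 + $117.41 + $13.19 + $131.94 = $357.13
Net pay = $2638.80 − $357.13 = $2281.67

$2281.67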